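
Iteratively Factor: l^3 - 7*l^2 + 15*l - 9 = (l - 3)*(l^2 - 4*l + 3) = (l - 3)*(l - 1)*(l - 3)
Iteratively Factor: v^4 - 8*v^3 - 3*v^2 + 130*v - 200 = (v - 2)*(v^3 - 6*v^2 - 15*v + 100) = (v - 5)*(v - 2)*(v^2 - v - 20) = (v - 5)*(v - 2)*(v + 4)*(v - 5)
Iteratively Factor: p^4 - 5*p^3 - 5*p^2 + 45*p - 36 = (p - 1)*(p^3 - 4*p^2 - 9*p + 36) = (p - 4)*(p - 1)*(p^2 - 9) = (p - 4)*(p - 1)*(p + 3)*(p - 3)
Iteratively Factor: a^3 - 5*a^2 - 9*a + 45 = (a - 3)*(a^2 - 2*a - 15) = (a - 3)*(a + 3)*(a - 5)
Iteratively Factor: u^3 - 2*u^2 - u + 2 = (u + 1)*(u^2 - 3*u + 2) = (u - 2)*(u + 1)*(u - 1)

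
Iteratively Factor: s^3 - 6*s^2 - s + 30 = (s - 3)*(s^2 - 3*s - 10) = (s - 3)*(s + 2)*(s - 5)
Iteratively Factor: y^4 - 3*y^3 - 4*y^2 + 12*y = (y - 2)*(y^3 - y^2 - 6*y) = (y - 3)*(y - 2)*(y^2 + 2*y) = (y - 3)*(y - 2)*(y + 2)*(y)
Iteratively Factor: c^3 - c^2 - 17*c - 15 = (c - 5)*(c^2 + 4*c + 3) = (c - 5)*(c + 3)*(c + 1)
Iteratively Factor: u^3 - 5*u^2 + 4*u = (u - 1)*(u^2 - 4*u) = (u - 4)*(u - 1)*(u)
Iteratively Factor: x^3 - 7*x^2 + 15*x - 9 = (x - 3)*(x^2 - 4*x + 3) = (x - 3)^2*(x - 1)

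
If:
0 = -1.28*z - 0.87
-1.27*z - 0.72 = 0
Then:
No Solution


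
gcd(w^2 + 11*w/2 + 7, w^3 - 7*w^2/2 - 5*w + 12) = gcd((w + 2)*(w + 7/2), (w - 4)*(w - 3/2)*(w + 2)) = w + 2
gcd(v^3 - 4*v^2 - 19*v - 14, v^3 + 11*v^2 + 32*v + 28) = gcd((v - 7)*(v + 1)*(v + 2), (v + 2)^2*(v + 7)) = v + 2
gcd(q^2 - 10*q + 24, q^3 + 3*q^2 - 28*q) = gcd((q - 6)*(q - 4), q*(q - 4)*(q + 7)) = q - 4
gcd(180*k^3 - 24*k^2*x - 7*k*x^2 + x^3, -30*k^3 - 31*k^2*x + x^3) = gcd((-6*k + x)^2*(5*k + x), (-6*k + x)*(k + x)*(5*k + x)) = -30*k^2 - k*x + x^2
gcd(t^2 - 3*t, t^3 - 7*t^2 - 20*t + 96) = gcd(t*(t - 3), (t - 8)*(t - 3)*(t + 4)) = t - 3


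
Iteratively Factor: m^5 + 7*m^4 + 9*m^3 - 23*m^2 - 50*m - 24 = (m - 2)*(m^4 + 9*m^3 + 27*m^2 + 31*m + 12) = (m - 2)*(m + 4)*(m^3 + 5*m^2 + 7*m + 3) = (m - 2)*(m + 1)*(m + 4)*(m^2 + 4*m + 3) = (m - 2)*(m + 1)*(m + 3)*(m + 4)*(m + 1)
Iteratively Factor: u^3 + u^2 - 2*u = (u)*(u^2 + u - 2) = u*(u - 1)*(u + 2)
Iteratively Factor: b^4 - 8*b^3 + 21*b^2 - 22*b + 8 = (b - 1)*(b^3 - 7*b^2 + 14*b - 8) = (b - 2)*(b - 1)*(b^2 - 5*b + 4) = (b - 4)*(b - 2)*(b - 1)*(b - 1)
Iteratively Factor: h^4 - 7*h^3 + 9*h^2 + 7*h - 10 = (h + 1)*(h^3 - 8*h^2 + 17*h - 10) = (h - 5)*(h + 1)*(h^2 - 3*h + 2) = (h - 5)*(h - 2)*(h + 1)*(h - 1)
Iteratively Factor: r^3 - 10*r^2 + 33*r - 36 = (r - 4)*(r^2 - 6*r + 9) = (r - 4)*(r - 3)*(r - 3)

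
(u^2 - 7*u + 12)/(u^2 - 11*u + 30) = (u^2 - 7*u + 12)/(u^2 - 11*u + 30)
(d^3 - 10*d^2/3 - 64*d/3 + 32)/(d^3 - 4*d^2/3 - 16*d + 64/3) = (d - 6)/(d - 4)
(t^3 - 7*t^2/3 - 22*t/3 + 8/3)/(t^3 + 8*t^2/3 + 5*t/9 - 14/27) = 9*(t^2 - 2*t - 8)/(9*t^2 + 27*t + 14)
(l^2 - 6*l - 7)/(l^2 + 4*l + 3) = (l - 7)/(l + 3)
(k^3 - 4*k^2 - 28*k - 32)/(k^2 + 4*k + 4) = k - 8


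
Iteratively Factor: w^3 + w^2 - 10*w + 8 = (w - 2)*(w^2 + 3*w - 4) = (w - 2)*(w - 1)*(w + 4)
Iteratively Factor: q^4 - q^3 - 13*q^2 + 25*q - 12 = (q - 3)*(q^3 + 2*q^2 - 7*q + 4) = (q - 3)*(q - 1)*(q^2 + 3*q - 4) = (q - 3)*(q - 1)^2*(q + 4)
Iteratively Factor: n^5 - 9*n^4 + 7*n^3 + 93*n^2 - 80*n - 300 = (n - 5)*(n^4 - 4*n^3 - 13*n^2 + 28*n + 60) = (n - 5)*(n + 2)*(n^3 - 6*n^2 - n + 30) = (n - 5)*(n + 2)^2*(n^2 - 8*n + 15) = (n - 5)^2*(n + 2)^2*(n - 3)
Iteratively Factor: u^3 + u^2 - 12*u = (u)*(u^2 + u - 12) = u*(u - 3)*(u + 4)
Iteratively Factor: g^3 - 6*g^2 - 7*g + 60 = (g + 3)*(g^2 - 9*g + 20) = (g - 4)*(g + 3)*(g - 5)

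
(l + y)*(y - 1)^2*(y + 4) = l*y^3 + 2*l*y^2 - 7*l*y + 4*l + y^4 + 2*y^3 - 7*y^2 + 4*y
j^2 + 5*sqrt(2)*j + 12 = (j + 2*sqrt(2))*(j + 3*sqrt(2))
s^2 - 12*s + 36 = (s - 6)^2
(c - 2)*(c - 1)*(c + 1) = c^3 - 2*c^2 - c + 2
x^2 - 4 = (x - 2)*(x + 2)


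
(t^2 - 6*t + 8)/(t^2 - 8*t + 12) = (t - 4)/(t - 6)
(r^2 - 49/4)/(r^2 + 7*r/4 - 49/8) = 2*(2*r - 7)/(4*r - 7)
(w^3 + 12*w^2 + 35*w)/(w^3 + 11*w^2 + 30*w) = (w + 7)/(w + 6)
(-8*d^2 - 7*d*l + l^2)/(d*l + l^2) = (-8*d + l)/l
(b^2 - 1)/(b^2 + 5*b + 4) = (b - 1)/(b + 4)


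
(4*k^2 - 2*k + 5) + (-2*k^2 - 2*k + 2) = 2*k^2 - 4*k + 7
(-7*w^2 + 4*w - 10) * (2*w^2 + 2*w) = -14*w^4 - 6*w^3 - 12*w^2 - 20*w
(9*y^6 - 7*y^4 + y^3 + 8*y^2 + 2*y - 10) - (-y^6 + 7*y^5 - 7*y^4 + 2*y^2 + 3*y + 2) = 10*y^6 - 7*y^5 + y^3 + 6*y^2 - y - 12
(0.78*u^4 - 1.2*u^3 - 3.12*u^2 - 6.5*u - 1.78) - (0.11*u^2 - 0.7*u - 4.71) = 0.78*u^4 - 1.2*u^3 - 3.23*u^2 - 5.8*u + 2.93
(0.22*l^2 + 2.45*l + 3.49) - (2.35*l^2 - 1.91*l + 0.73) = -2.13*l^2 + 4.36*l + 2.76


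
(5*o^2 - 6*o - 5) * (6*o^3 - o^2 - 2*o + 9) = 30*o^5 - 41*o^4 - 34*o^3 + 62*o^2 - 44*o - 45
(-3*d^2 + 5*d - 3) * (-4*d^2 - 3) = 12*d^4 - 20*d^3 + 21*d^2 - 15*d + 9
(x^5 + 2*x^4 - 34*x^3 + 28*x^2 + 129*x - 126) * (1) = x^5 + 2*x^4 - 34*x^3 + 28*x^2 + 129*x - 126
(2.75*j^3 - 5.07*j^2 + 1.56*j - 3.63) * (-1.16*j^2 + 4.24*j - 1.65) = -3.19*j^5 + 17.5412*j^4 - 27.8439*j^3 + 19.1907*j^2 - 17.9652*j + 5.9895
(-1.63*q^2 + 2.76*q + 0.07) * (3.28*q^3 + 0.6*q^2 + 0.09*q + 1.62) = -5.3464*q^5 + 8.0748*q^4 + 1.7389*q^3 - 2.3502*q^2 + 4.4775*q + 0.1134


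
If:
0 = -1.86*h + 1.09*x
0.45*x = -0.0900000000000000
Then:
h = -0.12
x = -0.20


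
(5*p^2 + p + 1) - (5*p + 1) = 5*p^2 - 4*p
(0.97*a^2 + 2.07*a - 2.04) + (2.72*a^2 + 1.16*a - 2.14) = 3.69*a^2 + 3.23*a - 4.18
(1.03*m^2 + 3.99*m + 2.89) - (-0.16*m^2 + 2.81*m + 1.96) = 1.19*m^2 + 1.18*m + 0.93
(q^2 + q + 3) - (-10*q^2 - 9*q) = 11*q^2 + 10*q + 3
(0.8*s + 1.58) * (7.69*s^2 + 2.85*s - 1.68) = 6.152*s^3 + 14.4302*s^2 + 3.159*s - 2.6544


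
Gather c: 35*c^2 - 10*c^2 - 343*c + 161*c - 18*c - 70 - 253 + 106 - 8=25*c^2 - 200*c - 225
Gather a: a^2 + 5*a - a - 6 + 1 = a^2 + 4*a - 5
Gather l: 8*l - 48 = 8*l - 48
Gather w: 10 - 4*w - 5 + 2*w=5 - 2*w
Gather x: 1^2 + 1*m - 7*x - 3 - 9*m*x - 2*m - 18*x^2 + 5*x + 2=-m - 18*x^2 + x*(-9*m - 2)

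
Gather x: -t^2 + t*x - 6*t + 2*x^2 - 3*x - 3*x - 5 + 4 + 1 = -t^2 - 6*t + 2*x^2 + x*(t - 6)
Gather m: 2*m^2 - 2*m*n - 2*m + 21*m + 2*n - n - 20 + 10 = 2*m^2 + m*(19 - 2*n) + n - 10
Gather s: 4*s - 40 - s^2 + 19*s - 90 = -s^2 + 23*s - 130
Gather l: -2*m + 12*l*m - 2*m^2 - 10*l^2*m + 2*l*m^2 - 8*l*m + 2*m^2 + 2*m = -10*l^2*m + l*(2*m^2 + 4*m)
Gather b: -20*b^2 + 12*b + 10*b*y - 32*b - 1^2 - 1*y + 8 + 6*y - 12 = -20*b^2 + b*(10*y - 20) + 5*y - 5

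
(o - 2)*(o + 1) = o^2 - o - 2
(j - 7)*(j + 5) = j^2 - 2*j - 35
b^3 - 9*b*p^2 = b*(b - 3*p)*(b + 3*p)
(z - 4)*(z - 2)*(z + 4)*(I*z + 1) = I*z^4 + z^3 - 2*I*z^3 - 2*z^2 - 16*I*z^2 - 16*z + 32*I*z + 32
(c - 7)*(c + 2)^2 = c^3 - 3*c^2 - 24*c - 28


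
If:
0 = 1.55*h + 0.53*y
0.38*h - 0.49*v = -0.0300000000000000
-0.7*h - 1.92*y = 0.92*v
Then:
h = 0.01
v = 0.07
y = -0.04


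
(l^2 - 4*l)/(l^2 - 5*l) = (l - 4)/(l - 5)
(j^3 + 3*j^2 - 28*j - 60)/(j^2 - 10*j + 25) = (j^2 + 8*j + 12)/(j - 5)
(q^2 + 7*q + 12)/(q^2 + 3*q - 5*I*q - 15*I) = (q + 4)/(q - 5*I)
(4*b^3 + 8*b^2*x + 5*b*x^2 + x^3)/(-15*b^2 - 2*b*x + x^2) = (4*b^3 + 8*b^2*x + 5*b*x^2 + x^3)/(-15*b^2 - 2*b*x + x^2)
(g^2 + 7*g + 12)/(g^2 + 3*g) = (g + 4)/g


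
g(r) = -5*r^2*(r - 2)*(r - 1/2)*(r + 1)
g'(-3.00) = -2602.50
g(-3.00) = 1575.00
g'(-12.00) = -566880.00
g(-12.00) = 1386000.00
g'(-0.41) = 5.11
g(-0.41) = -1.09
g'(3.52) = -2286.04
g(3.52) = -1285.42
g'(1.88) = -52.24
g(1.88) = 8.43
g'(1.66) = -7.20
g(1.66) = 14.45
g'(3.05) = -1133.43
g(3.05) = -504.38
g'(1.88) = -52.24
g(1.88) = 8.43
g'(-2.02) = -551.50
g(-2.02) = 210.81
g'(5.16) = -13053.95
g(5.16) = -12076.00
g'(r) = -5*r^2*(r - 2)*(r - 1/2) - 5*r^2*(r - 2)*(r + 1) - 5*r^2*(r - 1/2)*(r + 1) - 10*r*(r - 2)*(r - 1/2)*(r + 1) = 5*r*(-10*r^3 + 12*r^2 + 9*r - 4)/2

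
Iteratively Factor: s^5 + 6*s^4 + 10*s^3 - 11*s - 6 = (s + 3)*(s^4 + 3*s^3 + s^2 - 3*s - 2) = (s + 1)*(s + 3)*(s^3 + 2*s^2 - s - 2) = (s + 1)*(s + 2)*(s + 3)*(s^2 - 1) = (s + 1)^2*(s + 2)*(s + 3)*(s - 1)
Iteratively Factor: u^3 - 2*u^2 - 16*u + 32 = (u + 4)*(u^2 - 6*u + 8) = (u - 2)*(u + 4)*(u - 4)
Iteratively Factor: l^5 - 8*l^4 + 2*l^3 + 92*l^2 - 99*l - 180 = (l - 5)*(l^4 - 3*l^3 - 13*l^2 + 27*l + 36) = (l - 5)*(l - 4)*(l^3 + l^2 - 9*l - 9) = (l - 5)*(l - 4)*(l - 3)*(l^2 + 4*l + 3) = (l - 5)*(l - 4)*(l - 3)*(l + 1)*(l + 3)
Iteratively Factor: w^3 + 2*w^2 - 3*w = (w)*(w^2 + 2*w - 3) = w*(w - 1)*(w + 3)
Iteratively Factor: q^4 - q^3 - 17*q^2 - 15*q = (q + 3)*(q^3 - 4*q^2 - 5*q) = q*(q + 3)*(q^2 - 4*q - 5) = q*(q - 5)*(q + 3)*(q + 1)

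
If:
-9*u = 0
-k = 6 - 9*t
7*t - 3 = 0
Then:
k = -15/7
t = 3/7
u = 0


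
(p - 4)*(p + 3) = p^2 - p - 12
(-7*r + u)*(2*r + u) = -14*r^2 - 5*r*u + u^2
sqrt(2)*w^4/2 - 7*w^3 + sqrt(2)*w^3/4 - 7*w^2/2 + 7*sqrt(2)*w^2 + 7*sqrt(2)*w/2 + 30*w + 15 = (w + 1/2)*(w - 5*sqrt(2))*(w - 3*sqrt(2))*(sqrt(2)*w/2 + 1)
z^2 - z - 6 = (z - 3)*(z + 2)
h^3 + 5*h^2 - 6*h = h*(h - 1)*(h + 6)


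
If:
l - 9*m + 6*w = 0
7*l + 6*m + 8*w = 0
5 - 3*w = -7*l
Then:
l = -60/107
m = 170/963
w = 115/321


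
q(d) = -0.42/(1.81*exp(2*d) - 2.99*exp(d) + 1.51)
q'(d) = -0.42*(-3.62*exp(2*d) + 2.99*exp(d))/(1.81*exp(2*d) - 2.99*exp(d) + 1.51)^2 = (1.5204*exp(d) - 1.2558)*exp(d)/(1.81*exp(2*d) - 2.99*exp(d) + 1.51)^2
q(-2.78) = -0.32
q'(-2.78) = -0.04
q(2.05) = -0.00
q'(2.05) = 0.01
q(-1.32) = -0.50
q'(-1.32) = -0.32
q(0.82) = -0.10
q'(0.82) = 0.30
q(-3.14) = -0.30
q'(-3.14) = -0.03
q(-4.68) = -0.28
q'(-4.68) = -0.01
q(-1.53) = -0.44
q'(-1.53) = -0.22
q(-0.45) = -1.24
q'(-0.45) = -1.59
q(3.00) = 0.00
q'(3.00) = 0.00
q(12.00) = 0.00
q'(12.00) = 0.00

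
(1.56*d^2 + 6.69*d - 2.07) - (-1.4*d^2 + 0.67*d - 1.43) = 2.96*d^2 + 6.02*d - 0.64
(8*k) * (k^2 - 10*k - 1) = 8*k^3 - 80*k^2 - 8*k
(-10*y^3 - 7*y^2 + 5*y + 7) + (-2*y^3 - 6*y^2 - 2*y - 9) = -12*y^3 - 13*y^2 + 3*y - 2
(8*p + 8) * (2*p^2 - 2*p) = 16*p^3 - 16*p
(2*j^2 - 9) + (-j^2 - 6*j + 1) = j^2 - 6*j - 8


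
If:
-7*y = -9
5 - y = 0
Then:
No Solution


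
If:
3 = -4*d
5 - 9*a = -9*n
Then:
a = n + 5/9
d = -3/4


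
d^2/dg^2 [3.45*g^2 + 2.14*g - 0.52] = 6.90000000000000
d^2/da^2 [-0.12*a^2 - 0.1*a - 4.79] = -0.240000000000000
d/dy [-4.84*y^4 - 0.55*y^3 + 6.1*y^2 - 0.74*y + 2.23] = -19.36*y^3 - 1.65*y^2 + 12.2*y - 0.74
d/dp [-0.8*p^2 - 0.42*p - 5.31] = -1.6*p - 0.42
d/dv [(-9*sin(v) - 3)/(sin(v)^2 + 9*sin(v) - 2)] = 3*(3*sin(v)^2 + 2*sin(v) + 15)*cos(v)/(sin(v)^2 + 9*sin(v) - 2)^2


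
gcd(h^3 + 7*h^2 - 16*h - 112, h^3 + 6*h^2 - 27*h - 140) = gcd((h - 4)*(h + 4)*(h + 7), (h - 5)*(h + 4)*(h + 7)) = h^2 + 11*h + 28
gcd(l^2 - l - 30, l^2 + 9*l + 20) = l + 5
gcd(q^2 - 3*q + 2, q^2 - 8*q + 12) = q - 2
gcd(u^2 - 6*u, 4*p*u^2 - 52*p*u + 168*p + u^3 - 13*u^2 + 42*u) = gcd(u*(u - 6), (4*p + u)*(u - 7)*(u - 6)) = u - 6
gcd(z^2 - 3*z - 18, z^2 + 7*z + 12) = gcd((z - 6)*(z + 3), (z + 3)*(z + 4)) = z + 3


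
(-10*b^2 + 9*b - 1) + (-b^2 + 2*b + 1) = -11*b^2 + 11*b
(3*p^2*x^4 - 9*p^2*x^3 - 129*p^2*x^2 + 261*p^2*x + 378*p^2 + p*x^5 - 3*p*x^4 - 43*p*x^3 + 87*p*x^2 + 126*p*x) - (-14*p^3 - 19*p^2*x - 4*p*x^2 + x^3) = 14*p^3 + 3*p^2*x^4 - 9*p^2*x^3 - 129*p^2*x^2 + 280*p^2*x + 378*p^2 + p*x^5 - 3*p*x^4 - 43*p*x^3 + 91*p*x^2 + 126*p*x - x^3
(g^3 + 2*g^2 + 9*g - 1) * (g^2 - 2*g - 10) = g^5 - 5*g^3 - 39*g^2 - 88*g + 10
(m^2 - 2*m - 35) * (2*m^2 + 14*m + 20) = 2*m^4 + 10*m^3 - 78*m^2 - 530*m - 700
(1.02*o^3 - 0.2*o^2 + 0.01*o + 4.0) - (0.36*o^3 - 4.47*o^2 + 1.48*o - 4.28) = 0.66*o^3 + 4.27*o^2 - 1.47*o + 8.28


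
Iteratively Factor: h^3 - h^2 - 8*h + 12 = (h - 2)*(h^2 + h - 6) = (h - 2)^2*(h + 3)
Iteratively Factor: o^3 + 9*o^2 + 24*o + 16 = (o + 1)*(o^2 + 8*o + 16) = (o + 1)*(o + 4)*(o + 4)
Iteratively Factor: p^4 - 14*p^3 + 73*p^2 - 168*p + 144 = (p - 4)*(p^3 - 10*p^2 + 33*p - 36) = (p - 4)^2*(p^2 - 6*p + 9) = (p - 4)^2*(p - 3)*(p - 3)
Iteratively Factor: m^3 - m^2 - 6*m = (m + 2)*(m^2 - 3*m) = (m - 3)*(m + 2)*(m)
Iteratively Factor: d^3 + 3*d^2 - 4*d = (d)*(d^2 + 3*d - 4) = d*(d - 1)*(d + 4)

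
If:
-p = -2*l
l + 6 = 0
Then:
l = -6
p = -12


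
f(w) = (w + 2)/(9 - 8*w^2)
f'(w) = 16*w*(w + 2)/(9 - 8*w^2)^2 + 1/(9 - 8*w^2)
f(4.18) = -0.05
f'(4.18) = 0.02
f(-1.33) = -0.13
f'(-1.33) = -0.73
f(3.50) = -0.06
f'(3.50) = 0.03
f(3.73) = -0.06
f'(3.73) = 0.02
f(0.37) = 0.30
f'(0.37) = 0.35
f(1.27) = -0.84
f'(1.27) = 4.11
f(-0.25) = 0.21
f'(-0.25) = 0.02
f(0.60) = 0.42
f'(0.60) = 0.83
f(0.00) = 0.22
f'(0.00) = 0.11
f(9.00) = -0.02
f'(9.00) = 0.00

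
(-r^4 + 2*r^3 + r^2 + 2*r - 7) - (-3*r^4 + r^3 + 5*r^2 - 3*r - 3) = 2*r^4 + r^3 - 4*r^2 + 5*r - 4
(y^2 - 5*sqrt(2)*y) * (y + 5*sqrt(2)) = y^3 - 50*y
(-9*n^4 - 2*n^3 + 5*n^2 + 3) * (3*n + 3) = -27*n^5 - 33*n^4 + 9*n^3 + 15*n^2 + 9*n + 9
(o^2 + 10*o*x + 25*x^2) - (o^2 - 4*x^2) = 10*o*x + 29*x^2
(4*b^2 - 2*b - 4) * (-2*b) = -8*b^3 + 4*b^2 + 8*b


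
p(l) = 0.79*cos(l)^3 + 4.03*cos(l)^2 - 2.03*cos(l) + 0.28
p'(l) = -2.37*sin(l)*cos(l)^2 - 8.06*sin(l)*cos(l) + 2.03*sin(l)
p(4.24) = 1.96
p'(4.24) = -4.64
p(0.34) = 2.61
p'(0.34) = -2.56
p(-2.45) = 3.87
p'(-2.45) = -4.36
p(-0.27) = 2.77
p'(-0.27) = 2.12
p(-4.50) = 0.88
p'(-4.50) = 3.54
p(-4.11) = 2.58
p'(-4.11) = 4.81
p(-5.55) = 1.32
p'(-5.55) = -3.53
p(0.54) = 2.00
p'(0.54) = -3.41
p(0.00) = 3.07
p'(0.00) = 0.00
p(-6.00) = 2.75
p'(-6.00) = -2.21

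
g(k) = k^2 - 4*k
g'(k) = 2*k - 4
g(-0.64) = 2.97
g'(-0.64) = -5.28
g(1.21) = -3.38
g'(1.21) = -1.58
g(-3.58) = 27.14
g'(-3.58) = -11.16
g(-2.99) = 20.90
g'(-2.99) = -9.98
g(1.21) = -3.38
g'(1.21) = -1.58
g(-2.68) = 17.90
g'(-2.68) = -9.36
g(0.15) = -0.58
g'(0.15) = -3.70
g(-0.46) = 2.05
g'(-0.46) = -4.92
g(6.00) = 12.00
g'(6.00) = 8.00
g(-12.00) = 192.00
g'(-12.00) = -28.00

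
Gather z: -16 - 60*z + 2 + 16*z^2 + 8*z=16*z^2 - 52*z - 14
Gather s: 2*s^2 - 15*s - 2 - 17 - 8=2*s^2 - 15*s - 27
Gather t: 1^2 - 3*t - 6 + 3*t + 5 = 0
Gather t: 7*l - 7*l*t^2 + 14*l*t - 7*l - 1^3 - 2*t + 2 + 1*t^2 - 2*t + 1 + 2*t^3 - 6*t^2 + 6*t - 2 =2*t^3 + t^2*(-7*l - 5) + t*(14*l + 2)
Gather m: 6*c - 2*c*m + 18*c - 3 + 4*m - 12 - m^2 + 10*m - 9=24*c - m^2 + m*(14 - 2*c) - 24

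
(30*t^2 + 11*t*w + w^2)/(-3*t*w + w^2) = (-30*t^2 - 11*t*w - w^2)/(w*(3*t - w))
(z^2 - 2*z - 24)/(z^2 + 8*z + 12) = (z^2 - 2*z - 24)/(z^2 + 8*z + 12)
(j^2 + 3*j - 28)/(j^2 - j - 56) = (j - 4)/(j - 8)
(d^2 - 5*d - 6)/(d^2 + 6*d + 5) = (d - 6)/(d + 5)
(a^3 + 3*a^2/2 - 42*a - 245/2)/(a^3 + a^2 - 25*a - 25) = (2*a^2 - 7*a - 49)/(2*(a^2 - 4*a - 5))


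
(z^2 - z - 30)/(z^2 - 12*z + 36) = (z + 5)/(z - 6)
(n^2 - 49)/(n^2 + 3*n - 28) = (n - 7)/(n - 4)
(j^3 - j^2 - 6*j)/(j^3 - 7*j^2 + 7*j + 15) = j*(j + 2)/(j^2 - 4*j - 5)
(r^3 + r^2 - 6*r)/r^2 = r + 1 - 6/r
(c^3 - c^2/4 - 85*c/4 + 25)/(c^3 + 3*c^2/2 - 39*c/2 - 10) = (4*c - 5)/(2*(2*c + 1))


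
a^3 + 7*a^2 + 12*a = a*(a + 3)*(a + 4)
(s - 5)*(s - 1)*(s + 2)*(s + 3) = s^4 - s^3 - 19*s^2 - 11*s + 30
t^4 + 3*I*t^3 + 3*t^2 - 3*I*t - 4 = (t - I)*(t + 4*I)*(-I*t - I)*(I*t - I)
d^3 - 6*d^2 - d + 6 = (d - 6)*(d - 1)*(d + 1)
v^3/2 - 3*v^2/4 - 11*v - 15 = (v/2 + 1)*(v - 6)*(v + 5/2)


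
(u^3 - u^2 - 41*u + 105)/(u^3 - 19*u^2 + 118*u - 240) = (u^2 + 4*u - 21)/(u^2 - 14*u + 48)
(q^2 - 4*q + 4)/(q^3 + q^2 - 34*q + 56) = (q - 2)/(q^2 + 3*q - 28)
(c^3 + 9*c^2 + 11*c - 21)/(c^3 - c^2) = 1 + 10/c + 21/c^2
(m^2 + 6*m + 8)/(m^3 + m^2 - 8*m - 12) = (m + 4)/(m^2 - m - 6)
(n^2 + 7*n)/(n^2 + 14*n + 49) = n/(n + 7)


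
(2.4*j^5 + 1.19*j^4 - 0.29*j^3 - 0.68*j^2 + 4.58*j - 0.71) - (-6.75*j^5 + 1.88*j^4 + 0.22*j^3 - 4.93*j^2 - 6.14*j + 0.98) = 9.15*j^5 - 0.69*j^4 - 0.51*j^3 + 4.25*j^2 + 10.72*j - 1.69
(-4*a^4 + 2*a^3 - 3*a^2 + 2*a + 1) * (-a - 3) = 4*a^5 + 10*a^4 - 3*a^3 + 7*a^2 - 7*a - 3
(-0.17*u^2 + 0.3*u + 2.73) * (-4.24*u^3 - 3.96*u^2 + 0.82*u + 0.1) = 0.7208*u^5 - 0.5988*u^4 - 12.9026*u^3 - 10.5818*u^2 + 2.2686*u + 0.273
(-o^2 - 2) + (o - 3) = -o^2 + o - 5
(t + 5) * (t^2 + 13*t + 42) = t^3 + 18*t^2 + 107*t + 210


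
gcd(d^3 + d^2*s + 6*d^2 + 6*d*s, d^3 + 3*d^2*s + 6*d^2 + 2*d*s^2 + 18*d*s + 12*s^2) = d^2 + d*s + 6*d + 6*s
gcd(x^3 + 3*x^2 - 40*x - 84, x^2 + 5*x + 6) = x + 2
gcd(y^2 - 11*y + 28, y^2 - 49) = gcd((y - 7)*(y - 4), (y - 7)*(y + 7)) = y - 7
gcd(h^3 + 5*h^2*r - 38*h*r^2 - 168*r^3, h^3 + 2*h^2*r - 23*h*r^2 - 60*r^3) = h + 4*r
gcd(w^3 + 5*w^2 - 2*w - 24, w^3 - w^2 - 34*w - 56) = w + 4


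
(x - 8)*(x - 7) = x^2 - 15*x + 56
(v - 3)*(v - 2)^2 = v^3 - 7*v^2 + 16*v - 12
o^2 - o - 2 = (o - 2)*(o + 1)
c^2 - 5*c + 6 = (c - 3)*(c - 2)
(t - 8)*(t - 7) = t^2 - 15*t + 56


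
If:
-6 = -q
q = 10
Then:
No Solution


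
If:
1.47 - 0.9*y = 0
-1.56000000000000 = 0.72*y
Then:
No Solution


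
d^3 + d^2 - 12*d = d*(d - 3)*(d + 4)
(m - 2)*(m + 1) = m^2 - m - 2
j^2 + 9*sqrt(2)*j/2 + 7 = (j + sqrt(2))*(j + 7*sqrt(2)/2)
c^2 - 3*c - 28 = (c - 7)*(c + 4)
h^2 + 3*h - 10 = (h - 2)*(h + 5)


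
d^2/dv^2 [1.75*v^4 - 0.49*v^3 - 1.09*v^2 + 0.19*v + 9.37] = 21.0*v^2 - 2.94*v - 2.18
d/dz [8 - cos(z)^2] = sin(2*z)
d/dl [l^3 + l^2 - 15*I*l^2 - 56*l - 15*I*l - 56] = 3*l^2 + l*(2 - 30*I) - 56 - 15*I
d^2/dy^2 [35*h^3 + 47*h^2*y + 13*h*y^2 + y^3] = 26*h + 6*y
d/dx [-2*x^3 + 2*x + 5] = 2 - 6*x^2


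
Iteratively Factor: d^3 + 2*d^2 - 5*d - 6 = (d + 1)*(d^2 + d - 6) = (d + 1)*(d + 3)*(d - 2)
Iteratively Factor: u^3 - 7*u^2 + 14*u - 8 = (u - 4)*(u^2 - 3*u + 2) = (u - 4)*(u - 1)*(u - 2)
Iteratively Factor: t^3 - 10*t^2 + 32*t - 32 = (t - 2)*(t^2 - 8*t + 16) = (t - 4)*(t - 2)*(t - 4)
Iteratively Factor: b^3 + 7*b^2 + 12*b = (b + 4)*(b^2 + 3*b) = (b + 3)*(b + 4)*(b)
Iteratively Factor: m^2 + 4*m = (m)*(m + 4)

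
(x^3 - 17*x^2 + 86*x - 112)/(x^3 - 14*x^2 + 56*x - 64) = (x - 7)/(x - 4)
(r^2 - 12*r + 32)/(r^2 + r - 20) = (r - 8)/(r + 5)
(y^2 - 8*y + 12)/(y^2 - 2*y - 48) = (-y^2 + 8*y - 12)/(-y^2 + 2*y + 48)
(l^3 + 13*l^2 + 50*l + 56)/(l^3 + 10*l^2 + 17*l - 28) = (l + 2)/(l - 1)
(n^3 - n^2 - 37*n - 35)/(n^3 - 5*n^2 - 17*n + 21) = (n^2 + 6*n + 5)/(n^2 + 2*n - 3)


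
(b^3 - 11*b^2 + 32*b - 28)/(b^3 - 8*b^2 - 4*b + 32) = (b^2 - 9*b + 14)/(b^2 - 6*b - 16)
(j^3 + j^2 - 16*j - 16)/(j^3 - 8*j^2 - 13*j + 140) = (j^2 - 3*j - 4)/(j^2 - 12*j + 35)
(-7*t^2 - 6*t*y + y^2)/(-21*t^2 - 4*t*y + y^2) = (t + y)/(3*t + y)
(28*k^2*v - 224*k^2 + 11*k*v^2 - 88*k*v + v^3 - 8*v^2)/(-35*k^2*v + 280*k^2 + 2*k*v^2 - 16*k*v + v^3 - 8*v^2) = (4*k + v)/(-5*k + v)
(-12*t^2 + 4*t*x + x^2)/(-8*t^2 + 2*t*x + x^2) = (6*t + x)/(4*t + x)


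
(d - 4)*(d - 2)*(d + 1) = d^3 - 5*d^2 + 2*d + 8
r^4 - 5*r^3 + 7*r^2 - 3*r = r*(r - 3)*(r - 1)^2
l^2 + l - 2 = (l - 1)*(l + 2)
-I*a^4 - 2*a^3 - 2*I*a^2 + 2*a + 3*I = (a - 1)*(a - 3*I)*(a + I)*(-I*a - I)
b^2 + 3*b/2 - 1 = (b - 1/2)*(b + 2)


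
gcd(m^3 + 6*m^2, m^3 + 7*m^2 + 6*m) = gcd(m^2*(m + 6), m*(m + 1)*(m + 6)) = m^2 + 6*m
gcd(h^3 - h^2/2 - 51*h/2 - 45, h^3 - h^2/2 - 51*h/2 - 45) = h^3 - h^2/2 - 51*h/2 - 45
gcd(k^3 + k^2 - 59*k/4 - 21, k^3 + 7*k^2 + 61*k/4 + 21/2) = k^2 + 5*k + 21/4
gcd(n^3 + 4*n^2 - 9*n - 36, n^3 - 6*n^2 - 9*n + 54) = n^2 - 9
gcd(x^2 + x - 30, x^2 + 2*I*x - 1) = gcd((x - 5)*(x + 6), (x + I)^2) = 1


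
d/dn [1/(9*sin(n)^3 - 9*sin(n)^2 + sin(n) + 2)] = (-27*sin(n)^2 + 18*sin(n) - 1)*cos(n)/(9*sin(n)^3 - 9*sin(n)^2 + sin(n) + 2)^2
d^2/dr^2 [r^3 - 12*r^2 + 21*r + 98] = 6*r - 24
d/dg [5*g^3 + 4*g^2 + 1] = g*(15*g + 8)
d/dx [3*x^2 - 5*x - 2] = 6*x - 5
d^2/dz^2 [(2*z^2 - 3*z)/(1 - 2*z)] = 8/(8*z^3 - 12*z^2 + 6*z - 1)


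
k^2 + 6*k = k*(k + 6)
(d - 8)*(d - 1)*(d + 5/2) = d^3 - 13*d^2/2 - 29*d/2 + 20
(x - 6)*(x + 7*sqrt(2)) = x^2 - 6*x + 7*sqrt(2)*x - 42*sqrt(2)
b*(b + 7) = b^2 + 7*b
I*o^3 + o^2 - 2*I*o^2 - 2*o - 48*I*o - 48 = (o - 8)*(o + 6)*(I*o + 1)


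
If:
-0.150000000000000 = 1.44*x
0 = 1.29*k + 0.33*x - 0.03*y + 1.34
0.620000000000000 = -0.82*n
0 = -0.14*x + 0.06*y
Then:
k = -1.02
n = -0.76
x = -0.10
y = -0.24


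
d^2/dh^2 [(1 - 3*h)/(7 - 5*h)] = 160/(5*h - 7)^3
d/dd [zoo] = 0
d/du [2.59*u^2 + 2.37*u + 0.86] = 5.18*u + 2.37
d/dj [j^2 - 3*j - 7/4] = 2*j - 3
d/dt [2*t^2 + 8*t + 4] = 4*t + 8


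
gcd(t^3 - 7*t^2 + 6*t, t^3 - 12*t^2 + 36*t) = t^2 - 6*t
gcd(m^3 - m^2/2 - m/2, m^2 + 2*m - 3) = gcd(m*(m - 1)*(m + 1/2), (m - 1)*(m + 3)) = m - 1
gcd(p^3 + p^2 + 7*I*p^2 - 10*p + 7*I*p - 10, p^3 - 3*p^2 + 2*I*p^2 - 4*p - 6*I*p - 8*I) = p^2 + p*(1 + 2*I) + 2*I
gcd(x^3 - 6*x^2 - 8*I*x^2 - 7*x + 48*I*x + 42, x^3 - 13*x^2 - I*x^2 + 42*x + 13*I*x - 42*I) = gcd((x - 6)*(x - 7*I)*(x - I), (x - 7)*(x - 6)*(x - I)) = x^2 + x*(-6 - I) + 6*I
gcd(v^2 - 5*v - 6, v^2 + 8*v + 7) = v + 1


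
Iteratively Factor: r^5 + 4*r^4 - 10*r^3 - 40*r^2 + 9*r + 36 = (r + 3)*(r^4 + r^3 - 13*r^2 - r + 12) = (r + 3)*(r + 4)*(r^3 - 3*r^2 - r + 3) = (r - 3)*(r + 3)*(r + 4)*(r^2 - 1) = (r - 3)*(r + 1)*(r + 3)*(r + 4)*(r - 1)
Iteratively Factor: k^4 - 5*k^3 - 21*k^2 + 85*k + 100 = (k - 5)*(k^3 - 21*k - 20) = (k - 5)*(k + 4)*(k^2 - 4*k - 5) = (k - 5)^2*(k + 4)*(k + 1)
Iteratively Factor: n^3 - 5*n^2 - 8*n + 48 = (n - 4)*(n^2 - n - 12) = (n - 4)^2*(n + 3)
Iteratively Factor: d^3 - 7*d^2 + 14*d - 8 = (d - 4)*(d^2 - 3*d + 2) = (d - 4)*(d - 1)*(d - 2)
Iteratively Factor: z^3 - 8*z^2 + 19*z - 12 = (z - 1)*(z^2 - 7*z + 12) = (z - 4)*(z - 1)*(z - 3)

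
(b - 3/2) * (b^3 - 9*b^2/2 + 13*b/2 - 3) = b^4 - 6*b^3 + 53*b^2/4 - 51*b/4 + 9/2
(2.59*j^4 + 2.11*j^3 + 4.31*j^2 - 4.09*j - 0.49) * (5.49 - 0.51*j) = -1.3209*j^5 + 13.143*j^4 + 9.3858*j^3 + 25.7478*j^2 - 22.2042*j - 2.6901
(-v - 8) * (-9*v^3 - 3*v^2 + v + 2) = 9*v^4 + 75*v^3 + 23*v^2 - 10*v - 16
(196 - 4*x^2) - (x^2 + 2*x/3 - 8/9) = -5*x^2 - 2*x/3 + 1772/9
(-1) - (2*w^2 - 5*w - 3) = -2*w^2 + 5*w + 2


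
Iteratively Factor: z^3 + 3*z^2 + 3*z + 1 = (z + 1)*(z^2 + 2*z + 1) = (z + 1)^2*(z + 1)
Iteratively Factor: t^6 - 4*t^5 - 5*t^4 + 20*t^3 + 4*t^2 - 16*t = (t + 2)*(t^5 - 6*t^4 + 7*t^3 + 6*t^2 - 8*t) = (t - 4)*(t + 2)*(t^4 - 2*t^3 - t^2 + 2*t) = (t - 4)*(t + 1)*(t + 2)*(t^3 - 3*t^2 + 2*t) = (t - 4)*(t - 2)*(t + 1)*(t + 2)*(t^2 - t) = t*(t - 4)*(t - 2)*(t + 1)*(t + 2)*(t - 1)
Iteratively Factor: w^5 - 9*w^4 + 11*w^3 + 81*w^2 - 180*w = (w)*(w^4 - 9*w^3 + 11*w^2 + 81*w - 180) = w*(w - 5)*(w^3 - 4*w^2 - 9*w + 36) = w*(w - 5)*(w - 4)*(w^2 - 9) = w*(w - 5)*(w - 4)*(w - 3)*(w + 3)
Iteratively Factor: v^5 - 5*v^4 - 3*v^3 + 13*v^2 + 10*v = (v - 2)*(v^4 - 3*v^3 - 9*v^2 - 5*v) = (v - 5)*(v - 2)*(v^3 + 2*v^2 + v) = (v - 5)*(v - 2)*(v + 1)*(v^2 + v) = v*(v - 5)*(v - 2)*(v + 1)*(v + 1)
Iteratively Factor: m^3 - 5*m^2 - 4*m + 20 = (m + 2)*(m^2 - 7*m + 10) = (m - 5)*(m + 2)*(m - 2)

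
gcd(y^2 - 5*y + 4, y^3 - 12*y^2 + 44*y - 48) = y - 4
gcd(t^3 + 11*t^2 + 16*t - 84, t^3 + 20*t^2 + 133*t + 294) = t^2 + 13*t + 42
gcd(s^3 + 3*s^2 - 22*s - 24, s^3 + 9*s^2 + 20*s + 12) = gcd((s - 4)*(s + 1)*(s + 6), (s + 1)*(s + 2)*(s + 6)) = s^2 + 7*s + 6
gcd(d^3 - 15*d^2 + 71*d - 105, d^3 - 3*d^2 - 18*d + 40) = d - 5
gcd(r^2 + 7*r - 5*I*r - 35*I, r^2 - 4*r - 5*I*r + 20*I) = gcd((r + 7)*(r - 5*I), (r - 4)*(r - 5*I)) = r - 5*I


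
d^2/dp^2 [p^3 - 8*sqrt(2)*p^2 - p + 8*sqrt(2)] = 6*p - 16*sqrt(2)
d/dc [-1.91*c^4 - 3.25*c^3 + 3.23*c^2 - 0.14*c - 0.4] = -7.64*c^3 - 9.75*c^2 + 6.46*c - 0.14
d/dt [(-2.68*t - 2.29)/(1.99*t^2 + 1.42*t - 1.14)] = (5.3332*t^2 + 9.1142*t + 6.307)/(3.9601*t^4 + 5.6516*t^3 - 2.5208*t^2 - 3.2376*t + 1.2996)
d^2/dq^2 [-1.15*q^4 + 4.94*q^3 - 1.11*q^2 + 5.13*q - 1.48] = -13.8*q^2 + 29.64*q - 2.22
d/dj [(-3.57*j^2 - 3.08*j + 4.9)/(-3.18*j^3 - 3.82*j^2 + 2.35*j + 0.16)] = (-11.3526*j^4 - 19.5888*j^3 + 26.5909*j^2 + 36.2936*j - 12.0078)/(10.1124*j^6 + 24.2952*j^5 - 0.353600000000002*j^4 - 18.9716*j^3 + 4.3001*j^2 + 0.752*j + 0.0256)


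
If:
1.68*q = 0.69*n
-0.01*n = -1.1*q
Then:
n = 0.00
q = 0.00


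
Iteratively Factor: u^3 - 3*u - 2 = (u - 2)*(u^2 + 2*u + 1) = (u - 2)*(u + 1)*(u + 1)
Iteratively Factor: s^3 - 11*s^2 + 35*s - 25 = (s - 5)*(s^2 - 6*s + 5) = (s - 5)*(s - 1)*(s - 5)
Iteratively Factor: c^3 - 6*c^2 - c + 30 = (c - 5)*(c^2 - c - 6) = (c - 5)*(c - 3)*(c + 2)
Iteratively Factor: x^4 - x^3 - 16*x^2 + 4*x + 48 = (x - 2)*(x^3 + x^2 - 14*x - 24) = (x - 4)*(x - 2)*(x^2 + 5*x + 6) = (x - 4)*(x - 2)*(x + 3)*(x + 2)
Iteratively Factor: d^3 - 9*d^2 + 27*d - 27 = (d - 3)*(d^2 - 6*d + 9) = (d - 3)^2*(d - 3)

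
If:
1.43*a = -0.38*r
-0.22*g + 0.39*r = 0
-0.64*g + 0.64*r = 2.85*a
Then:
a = 0.00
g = 0.00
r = 0.00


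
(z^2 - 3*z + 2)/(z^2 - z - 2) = (z - 1)/(z + 1)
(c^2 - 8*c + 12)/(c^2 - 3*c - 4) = (-c^2 + 8*c - 12)/(-c^2 + 3*c + 4)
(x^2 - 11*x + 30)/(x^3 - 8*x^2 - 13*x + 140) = (x - 6)/(x^2 - 3*x - 28)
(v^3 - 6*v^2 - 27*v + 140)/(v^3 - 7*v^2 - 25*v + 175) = (v - 4)/(v - 5)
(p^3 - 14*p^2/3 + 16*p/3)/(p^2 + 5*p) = (3*p^2 - 14*p + 16)/(3*(p + 5))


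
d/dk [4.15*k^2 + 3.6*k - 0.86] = 8.3*k + 3.6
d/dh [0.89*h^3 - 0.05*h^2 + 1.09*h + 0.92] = 2.67*h^2 - 0.1*h + 1.09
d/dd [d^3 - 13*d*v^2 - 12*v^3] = 3*d^2 - 13*v^2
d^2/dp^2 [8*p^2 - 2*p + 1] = 16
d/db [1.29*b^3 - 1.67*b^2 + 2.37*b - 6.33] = 3.87*b^2 - 3.34*b + 2.37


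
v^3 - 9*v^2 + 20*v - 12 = (v - 6)*(v - 2)*(v - 1)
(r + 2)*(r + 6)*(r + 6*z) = r^3 + 6*r^2*z + 8*r^2 + 48*r*z + 12*r + 72*z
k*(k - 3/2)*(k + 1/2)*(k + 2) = k^4 + k^3 - 11*k^2/4 - 3*k/2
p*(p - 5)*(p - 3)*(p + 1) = p^4 - 7*p^3 + 7*p^2 + 15*p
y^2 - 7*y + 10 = (y - 5)*(y - 2)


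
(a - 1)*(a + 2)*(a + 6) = a^3 + 7*a^2 + 4*a - 12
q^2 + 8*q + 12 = (q + 2)*(q + 6)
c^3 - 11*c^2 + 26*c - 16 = (c - 8)*(c - 2)*(c - 1)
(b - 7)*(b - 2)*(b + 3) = b^3 - 6*b^2 - 13*b + 42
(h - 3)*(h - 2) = h^2 - 5*h + 6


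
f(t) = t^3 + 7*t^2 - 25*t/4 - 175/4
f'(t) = 3*t^2 + 14*t - 25/4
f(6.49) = 483.89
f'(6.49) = 210.97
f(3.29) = 47.07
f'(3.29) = 72.28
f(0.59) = -44.80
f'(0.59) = 3.05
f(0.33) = -45.01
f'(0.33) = -1.30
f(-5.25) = 37.30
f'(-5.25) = 2.94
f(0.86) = -43.31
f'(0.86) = 8.01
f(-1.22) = -27.52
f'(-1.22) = -18.86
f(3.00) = 27.50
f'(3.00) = 62.75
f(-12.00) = -688.75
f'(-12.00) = 257.75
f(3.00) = 27.50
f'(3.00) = 62.75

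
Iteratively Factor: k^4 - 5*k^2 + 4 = (k + 2)*(k^3 - 2*k^2 - k + 2) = (k - 1)*(k + 2)*(k^2 - k - 2) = (k - 2)*(k - 1)*(k + 2)*(k + 1)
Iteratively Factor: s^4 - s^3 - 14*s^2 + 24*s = (s + 4)*(s^3 - 5*s^2 + 6*s) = (s - 3)*(s + 4)*(s^2 - 2*s) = s*(s - 3)*(s + 4)*(s - 2)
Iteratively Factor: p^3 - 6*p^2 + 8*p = (p)*(p^2 - 6*p + 8) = p*(p - 4)*(p - 2)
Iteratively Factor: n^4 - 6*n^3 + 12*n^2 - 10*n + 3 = (n - 1)*(n^3 - 5*n^2 + 7*n - 3) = (n - 1)^2*(n^2 - 4*n + 3) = (n - 3)*(n - 1)^2*(n - 1)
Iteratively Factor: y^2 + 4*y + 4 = (y + 2)*(y + 2)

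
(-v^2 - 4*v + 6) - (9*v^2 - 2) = -10*v^2 - 4*v + 8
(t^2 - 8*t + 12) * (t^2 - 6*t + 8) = t^4 - 14*t^3 + 68*t^2 - 136*t + 96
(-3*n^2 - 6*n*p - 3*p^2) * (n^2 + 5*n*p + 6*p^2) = -3*n^4 - 21*n^3*p - 51*n^2*p^2 - 51*n*p^3 - 18*p^4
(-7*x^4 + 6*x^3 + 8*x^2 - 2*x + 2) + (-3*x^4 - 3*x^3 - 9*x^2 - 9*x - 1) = -10*x^4 + 3*x^3 - x^2 - 11*x + 1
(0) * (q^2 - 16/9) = 0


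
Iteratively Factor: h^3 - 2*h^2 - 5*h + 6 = (h + 2)*(h^2 - 4*h + 3) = (h - 3)*(h + 2)*(h - 1)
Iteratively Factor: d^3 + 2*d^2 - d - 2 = (d + 2)*(d^2 - 1) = (d - 1)*(d + 2)*(d + 1)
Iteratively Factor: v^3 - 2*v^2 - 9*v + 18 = (v - 2)*(v^2 - 9) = (v - 2)*(v + 3)*(v - 3)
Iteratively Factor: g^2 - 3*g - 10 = (g + 2)*(g - 5)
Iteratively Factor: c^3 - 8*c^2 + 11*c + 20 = (c + 1)*(c^2 - 9*c + 20) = (c - 4)*(c + 1)*(c - 5)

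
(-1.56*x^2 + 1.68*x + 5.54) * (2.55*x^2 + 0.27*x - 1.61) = -3.978*x^4 + 3.8628*x^3 + 17.0922*x^2 - 1.209*x - 8.9194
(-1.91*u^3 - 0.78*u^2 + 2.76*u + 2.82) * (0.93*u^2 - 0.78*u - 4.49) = -1.7763*u^5 + 0.7644*u^4 + 11.7511*u^3 + 3.972*u^2 - 14.592*u - 12.6618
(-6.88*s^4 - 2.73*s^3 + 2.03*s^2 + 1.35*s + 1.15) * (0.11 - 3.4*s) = 23.392*s^5 + 8.5252*s^4 - 7.2023*s^3 - 4.3667*s^2 - 3.7615*s + 0.1265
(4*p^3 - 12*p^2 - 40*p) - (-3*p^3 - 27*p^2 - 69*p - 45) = 7*p^3 + 15*p^2 + 29*p + 45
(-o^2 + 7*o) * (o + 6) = -o^3 + o^2 + 42*o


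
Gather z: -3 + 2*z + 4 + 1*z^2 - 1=z^2 + 2*z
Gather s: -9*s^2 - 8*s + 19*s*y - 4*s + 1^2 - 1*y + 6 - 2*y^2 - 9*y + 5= -9*s^2 + s*(19*y - 12) - 2*y^2 - 10*y + 12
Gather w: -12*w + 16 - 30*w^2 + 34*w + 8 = -30*w^2 + 22*w + 24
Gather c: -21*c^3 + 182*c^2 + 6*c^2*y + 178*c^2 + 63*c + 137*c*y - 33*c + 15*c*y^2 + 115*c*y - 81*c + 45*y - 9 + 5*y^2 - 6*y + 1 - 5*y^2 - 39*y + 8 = -21*c^3 + c^2*(6*y + 360) + c*(15*y^2 + 252*y - 51)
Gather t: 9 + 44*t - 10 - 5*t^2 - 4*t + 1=-5*t^2 + 40*t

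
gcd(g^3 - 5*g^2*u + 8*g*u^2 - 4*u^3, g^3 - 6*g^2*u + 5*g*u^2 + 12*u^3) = 1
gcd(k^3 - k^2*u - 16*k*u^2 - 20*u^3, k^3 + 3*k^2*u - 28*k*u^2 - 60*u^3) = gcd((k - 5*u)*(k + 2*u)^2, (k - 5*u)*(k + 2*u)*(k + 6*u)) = -k^2 + 3*k*u + 10*u^2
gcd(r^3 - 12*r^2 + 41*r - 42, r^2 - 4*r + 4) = r - 2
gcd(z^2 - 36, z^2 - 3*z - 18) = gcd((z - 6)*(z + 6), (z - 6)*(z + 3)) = z - 6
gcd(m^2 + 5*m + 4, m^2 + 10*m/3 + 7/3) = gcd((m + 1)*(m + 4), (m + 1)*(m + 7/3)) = m + 1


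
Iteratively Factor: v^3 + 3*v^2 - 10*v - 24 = (v + 4)*(v^2 - v - 6) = (v + 2)*(v + 4)*(v - 3)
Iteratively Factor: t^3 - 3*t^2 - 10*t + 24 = (t - 2)*(t^2 - t - 12) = (t - 2)*(t + 3)*(t - 4)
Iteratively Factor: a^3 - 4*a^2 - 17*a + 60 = (a + 4)*(a^2 - 8*a + 15) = (a - 3)*(a + 4)*(a - 5)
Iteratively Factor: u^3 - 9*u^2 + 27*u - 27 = (u - 3)*(u^2 - 6*u + 9) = (u - 3)^2*(u - 3)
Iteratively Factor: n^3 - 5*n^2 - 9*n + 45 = (n - 5)*(n^2 - 9) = (n - 5)*(n + 3)*(n - 3)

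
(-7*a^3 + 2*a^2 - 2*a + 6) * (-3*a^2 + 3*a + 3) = 21*a^5 - 27*a^4 - 9*a^3 - 18*a^2 + 12*a + 18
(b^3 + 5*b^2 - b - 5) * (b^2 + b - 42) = b^5 + 6*b^4 - 38*b^3 - 216*b^2 + 37*b + 210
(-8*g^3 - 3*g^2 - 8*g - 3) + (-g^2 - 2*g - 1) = -8*g^3 - 4*g^2 - 10*g - 4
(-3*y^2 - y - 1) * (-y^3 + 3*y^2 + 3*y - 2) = 3*y^5 - 8*y^4 - 11*y^3 - y + 2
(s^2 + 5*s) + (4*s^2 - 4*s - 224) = 5*s^2 + s - 224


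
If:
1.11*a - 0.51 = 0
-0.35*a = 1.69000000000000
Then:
No Solution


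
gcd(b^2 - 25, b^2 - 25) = b^2 - 25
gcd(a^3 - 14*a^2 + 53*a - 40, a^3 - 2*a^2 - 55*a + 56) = a^2 - 9*a + 8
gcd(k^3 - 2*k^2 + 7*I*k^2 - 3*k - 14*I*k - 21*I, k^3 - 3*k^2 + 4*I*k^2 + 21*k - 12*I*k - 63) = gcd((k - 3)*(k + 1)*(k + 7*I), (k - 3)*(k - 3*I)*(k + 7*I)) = k^2 + k*(-3 + 7*I) - 21*I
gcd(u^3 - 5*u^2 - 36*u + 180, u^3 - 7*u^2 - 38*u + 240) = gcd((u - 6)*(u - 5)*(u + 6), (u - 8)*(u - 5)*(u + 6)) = u^2 + u - 30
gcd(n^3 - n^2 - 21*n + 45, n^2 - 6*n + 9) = n^2 - 6*n + 9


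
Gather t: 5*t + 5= 5*t + 5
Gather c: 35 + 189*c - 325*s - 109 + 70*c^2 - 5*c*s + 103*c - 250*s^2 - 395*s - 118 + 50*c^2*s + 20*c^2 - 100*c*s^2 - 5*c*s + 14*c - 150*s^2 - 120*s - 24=c^2*(50*s + 90) + c*(-100*s^2 - 10*s + 306) - 400*s^2 - 840*s - 216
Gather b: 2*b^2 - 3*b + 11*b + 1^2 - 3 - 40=2*b^2 + 8*b - 42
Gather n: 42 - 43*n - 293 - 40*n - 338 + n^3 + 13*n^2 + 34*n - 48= n^3 + 13*n^2 - 49*n - 637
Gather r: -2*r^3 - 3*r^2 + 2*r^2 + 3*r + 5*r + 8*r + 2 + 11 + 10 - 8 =-2*r^3 - r^2 + 16*r + 15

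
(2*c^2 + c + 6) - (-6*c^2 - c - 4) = 8*c^2 + 2*c + 10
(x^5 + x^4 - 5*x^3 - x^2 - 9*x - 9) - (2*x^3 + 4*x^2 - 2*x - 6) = x^5 + x^4 - 7*x^3 - 5*x^2 - 7*x - 3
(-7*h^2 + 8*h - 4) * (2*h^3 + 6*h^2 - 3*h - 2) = -14*h^5 - 26*h^4 + 61*h^3 - 34*h^2 - 4*h + 8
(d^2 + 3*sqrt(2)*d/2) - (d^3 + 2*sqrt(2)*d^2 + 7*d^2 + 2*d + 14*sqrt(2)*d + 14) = -d^3 - 6*d^2 - 2*sqrt(2)*d^2 - 25*sqrt(2)*d/2 - 2*d - 14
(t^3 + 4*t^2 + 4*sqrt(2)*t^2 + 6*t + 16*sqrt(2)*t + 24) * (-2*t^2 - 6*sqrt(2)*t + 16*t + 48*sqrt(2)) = -2*t^5 - 14*sqrt(2)*t^4 + 8*t^4 + 4*t^3 + 56*sqrt(2)*t^3 + 240*t^2 + 412*sqrt(2)*t^2 + 144*sqrt(2)*t + 1920*t + 1152*sqrt(2)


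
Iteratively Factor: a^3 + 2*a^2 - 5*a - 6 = (a + 3)*(a^2 - a - 2) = (a - 2)*(a + 3)*(a + 1)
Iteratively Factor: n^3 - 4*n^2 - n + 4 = (n - 4)*(n^2 - 1) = (n - 4)*(n + 1)*(n - 1)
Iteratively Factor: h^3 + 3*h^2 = (h + 3)*(h^2) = h*(h + 3)*(h)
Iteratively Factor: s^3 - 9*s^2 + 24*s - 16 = (s - 4)*(s^2 - 5*s + 4) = (s - 4)*(s - 1)*(s - 4)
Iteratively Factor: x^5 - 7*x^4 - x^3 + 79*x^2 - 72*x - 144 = (x - 3)*(x^4 - 4*x^3 - 13*x^2 + 40*x + 48) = (x - 4)*(x - 3)*(x^3 - 13*x - 12) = (x - 4)^2*(x - 3)*(x^2 + 4*x + 3) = (x - 4)^2*(x - 3)*(x + 3)*(x + 1)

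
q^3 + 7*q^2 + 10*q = q*(q + 2)*(q + 5)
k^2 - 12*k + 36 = (k - 6)^2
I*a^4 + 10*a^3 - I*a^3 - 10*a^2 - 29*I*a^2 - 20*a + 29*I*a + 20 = (a - 5*I)*(a - 4*I)*(a - I)*(I*a - I)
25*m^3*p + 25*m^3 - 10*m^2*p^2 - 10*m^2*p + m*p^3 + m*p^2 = (-5*m + p)^2*(m*p + m)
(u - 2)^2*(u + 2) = u^3 - 2*u^2 - 4*u + 8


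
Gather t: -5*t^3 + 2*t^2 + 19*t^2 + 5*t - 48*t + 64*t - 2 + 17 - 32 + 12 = -5*t^3 + 21*t^2 + 21*t - 5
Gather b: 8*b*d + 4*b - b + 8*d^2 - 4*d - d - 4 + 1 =b*(8*d + 3) + 8*d^2 - 5*d - 3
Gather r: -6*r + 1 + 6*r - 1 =0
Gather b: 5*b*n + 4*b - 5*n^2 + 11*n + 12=b*(5*n + 4) - 5*n^2 + 11*n + 12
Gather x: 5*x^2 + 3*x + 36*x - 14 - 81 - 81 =5*x^2 + 39*x - 176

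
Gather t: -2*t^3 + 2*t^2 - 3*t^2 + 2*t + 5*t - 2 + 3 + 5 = -2*t^3 - t^2 + 7*t + 6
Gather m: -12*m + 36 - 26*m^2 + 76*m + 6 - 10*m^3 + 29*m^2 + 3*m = -10*m^3 + 3*m^2 + 67*m + 42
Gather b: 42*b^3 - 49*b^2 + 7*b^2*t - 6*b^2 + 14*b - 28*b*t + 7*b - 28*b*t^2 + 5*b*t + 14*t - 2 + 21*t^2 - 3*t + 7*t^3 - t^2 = 42*b^3 + b^2*(7*t - 55) + b*(-28*t^2 - 23*t + 21) + 7*t^3 + 20*t^2 + 11*t - 2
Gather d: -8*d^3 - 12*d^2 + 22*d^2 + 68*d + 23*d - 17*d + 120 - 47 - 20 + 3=-8*d^3 + 10*d^2 + 74*d + 56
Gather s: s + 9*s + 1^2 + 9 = 10*s + 10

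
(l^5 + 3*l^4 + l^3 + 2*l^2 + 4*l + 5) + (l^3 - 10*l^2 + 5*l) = l^5 + 3*l^4 + 2*l^3 - 8*l^2 + 9*l + 5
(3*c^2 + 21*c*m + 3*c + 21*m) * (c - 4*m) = 3*c^3 + 9*c^2*m + 3*c^2 - 84*c*m^2 + 9*c*m - 84*m^2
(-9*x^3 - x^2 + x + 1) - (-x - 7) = -9*x^3 - x^2 + 2*x + 8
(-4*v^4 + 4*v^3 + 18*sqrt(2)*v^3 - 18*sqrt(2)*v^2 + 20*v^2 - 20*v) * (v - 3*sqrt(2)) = -4*v^5 + 4*v^4 + 30*sqrt(2)*v^4 - 88*v^3 - 30*sqrt(2)*v^3 - 60*sqrt(2)*v^2 + 88*v^2 + 60*sqrt(2)*v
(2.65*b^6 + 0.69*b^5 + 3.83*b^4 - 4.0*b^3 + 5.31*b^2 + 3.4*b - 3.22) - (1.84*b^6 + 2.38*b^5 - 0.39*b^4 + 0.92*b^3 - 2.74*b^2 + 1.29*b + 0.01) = 0.81*b^6 - 1.69*b^5 + 4.22*b^4 - 4.92*b^3 + 8.05*b^2 + 2.11*b - 3.23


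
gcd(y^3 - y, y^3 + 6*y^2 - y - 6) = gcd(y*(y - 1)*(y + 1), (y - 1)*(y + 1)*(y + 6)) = y^2 - 1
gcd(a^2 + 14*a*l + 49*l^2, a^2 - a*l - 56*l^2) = a + 7*l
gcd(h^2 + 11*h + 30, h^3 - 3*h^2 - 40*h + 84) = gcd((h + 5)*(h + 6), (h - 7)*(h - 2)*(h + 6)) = h + 6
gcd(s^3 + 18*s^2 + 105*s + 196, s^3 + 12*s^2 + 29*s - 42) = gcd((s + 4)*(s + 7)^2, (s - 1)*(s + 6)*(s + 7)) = s + 7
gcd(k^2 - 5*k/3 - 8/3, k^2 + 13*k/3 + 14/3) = 1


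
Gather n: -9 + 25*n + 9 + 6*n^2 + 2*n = 6*n^2 + 27*n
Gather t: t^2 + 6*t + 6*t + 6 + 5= t^2 + 12*t + 11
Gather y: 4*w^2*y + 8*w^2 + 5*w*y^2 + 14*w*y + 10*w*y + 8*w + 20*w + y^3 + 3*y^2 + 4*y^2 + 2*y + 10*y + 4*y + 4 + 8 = 8*w^2 + 28*w + y^3 + y^2*(5*w + 7) + y*(4*w^2 + 24*w + 16) + 12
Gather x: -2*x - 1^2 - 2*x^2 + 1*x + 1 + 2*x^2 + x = 0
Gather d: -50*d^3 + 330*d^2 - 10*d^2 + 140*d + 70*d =-50*d^3 + 320*d^2 + 210*d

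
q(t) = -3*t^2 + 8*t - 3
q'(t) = 8 - 6*t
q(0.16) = -1.80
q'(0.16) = 7.04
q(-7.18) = -215.10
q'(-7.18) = 51.08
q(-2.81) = -49.17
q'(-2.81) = 24.86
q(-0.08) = -3.66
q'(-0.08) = 8.48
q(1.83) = 1.59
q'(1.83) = -2.98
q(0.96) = 1.92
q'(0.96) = 2.24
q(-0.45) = -7.21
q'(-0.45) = 10.70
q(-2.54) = -42.67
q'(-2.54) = 23.24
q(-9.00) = -318.00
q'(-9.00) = 62.00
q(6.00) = -63.00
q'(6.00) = -28.00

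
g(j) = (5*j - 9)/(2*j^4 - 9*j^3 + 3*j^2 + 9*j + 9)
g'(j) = (5*j - 9)*(-8*j^3 + 27*j^2 - 6*j - 9)/(2*j^4 - 9*j^3 + 3*j^2 + 9*j + 9)^2 + 5/(2*j^4 - 9*j^3 + 3*j^2 + 9*j + 9)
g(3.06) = -0.35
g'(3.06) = -0.35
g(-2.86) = -0.07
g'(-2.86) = -0.06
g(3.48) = -0.90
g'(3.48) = -4.41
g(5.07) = 0.06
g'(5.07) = -0.06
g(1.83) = 0.05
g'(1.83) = 2.20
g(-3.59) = -0.04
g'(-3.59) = -0.03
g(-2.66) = -0.08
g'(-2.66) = -0.08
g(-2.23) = -0.13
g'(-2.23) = -0.16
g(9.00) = 0.01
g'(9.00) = 0.00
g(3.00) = -0.33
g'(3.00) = -0.28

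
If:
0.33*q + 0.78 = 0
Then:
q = -2.36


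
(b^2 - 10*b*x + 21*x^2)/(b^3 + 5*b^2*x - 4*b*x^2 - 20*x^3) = (b^2 - 10*b*x + 21*x^2)/(b^3 + 5*b^2*x - 4*b*x^2 - 20*x^3)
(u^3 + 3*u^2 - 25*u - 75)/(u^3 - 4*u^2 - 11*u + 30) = (u + 5)/(u - 2)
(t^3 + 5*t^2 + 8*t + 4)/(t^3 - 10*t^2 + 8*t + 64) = (t^2 + 3*t + 2)/(t^2 - 12*t + 32)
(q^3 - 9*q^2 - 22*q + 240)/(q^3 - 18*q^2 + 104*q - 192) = (q + 5)/(q - 4)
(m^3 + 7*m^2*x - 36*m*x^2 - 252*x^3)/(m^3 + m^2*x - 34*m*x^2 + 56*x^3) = (m^2 - 36*x^2)/(m^2 - 6*m*x + 8*x^2)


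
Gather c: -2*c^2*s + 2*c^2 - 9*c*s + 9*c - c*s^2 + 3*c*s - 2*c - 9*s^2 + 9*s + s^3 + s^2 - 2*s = c^2*(2 - 2*s) + c*(-s^2 - 6*s + 7) + s^3 - 8*s^2 + 7*s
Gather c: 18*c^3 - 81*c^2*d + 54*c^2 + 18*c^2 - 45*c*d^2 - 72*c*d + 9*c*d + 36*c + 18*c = 18*c^3 + c^2*(72 - 81*d) + c*(-45*d^2 - 63*d + 54)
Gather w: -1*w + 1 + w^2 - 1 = w^2 - w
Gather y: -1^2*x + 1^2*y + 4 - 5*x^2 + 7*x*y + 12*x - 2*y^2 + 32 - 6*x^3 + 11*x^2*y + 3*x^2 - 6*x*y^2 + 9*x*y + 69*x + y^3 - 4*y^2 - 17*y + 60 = -6*x^3 - 2*x^2 + 80*x + y^3 + y^2*(-6*x - 6) + y*(11*x^2 + 16*x - 16) + 96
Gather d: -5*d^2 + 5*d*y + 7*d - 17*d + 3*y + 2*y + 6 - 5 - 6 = -5*d^2 + d*(5*y - 10) + 5*y - 5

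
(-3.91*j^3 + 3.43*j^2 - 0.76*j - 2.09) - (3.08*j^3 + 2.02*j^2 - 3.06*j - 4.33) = -6.99*j^3 + 1.41*j^2 + 2.3*j + 2.24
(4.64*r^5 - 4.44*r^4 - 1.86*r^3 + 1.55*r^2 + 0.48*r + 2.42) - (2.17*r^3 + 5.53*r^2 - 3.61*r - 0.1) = 4.64*r^5 - 4.44*r^4 - 4.03*r^3 - 3.98*r^2 + 4.09*r + 2.52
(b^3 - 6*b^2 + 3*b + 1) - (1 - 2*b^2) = b^3 - 4*b^2 + 3*b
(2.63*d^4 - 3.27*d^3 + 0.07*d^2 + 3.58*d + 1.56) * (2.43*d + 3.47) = 6.3909*d^5 + 1.18*d^4 - 11.1768*d^3 + 8.9423*d^2 + 16.2134*d + 5.4132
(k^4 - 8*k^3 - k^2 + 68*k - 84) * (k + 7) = k^5 - k^4 - 57*k^3 + 61*k^2 + 392*k - 588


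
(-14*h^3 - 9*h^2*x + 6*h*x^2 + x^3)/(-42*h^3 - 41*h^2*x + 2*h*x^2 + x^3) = (-2*h + x)/(-6*h + x)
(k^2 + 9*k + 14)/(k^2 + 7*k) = (k + 2)/k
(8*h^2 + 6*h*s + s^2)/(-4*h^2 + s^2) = (4*h + s)/(-2*h + s)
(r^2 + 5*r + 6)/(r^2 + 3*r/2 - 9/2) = 2*(r + 2)/(2*r - 3)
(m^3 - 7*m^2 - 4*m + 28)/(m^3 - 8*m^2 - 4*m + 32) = (m - 7)/(m - 8)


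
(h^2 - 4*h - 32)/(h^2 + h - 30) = (h^2 - 4*h - 32)/(h^2 + h - 30)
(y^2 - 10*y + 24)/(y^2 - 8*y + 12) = (y - 4)/(y - 2)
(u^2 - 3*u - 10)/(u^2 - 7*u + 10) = (u + 2)/(u - 2)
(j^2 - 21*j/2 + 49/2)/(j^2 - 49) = (j - 7/2)/(j + 7)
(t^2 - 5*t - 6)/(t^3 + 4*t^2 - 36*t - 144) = (t + 1)/(t^2 + 10*t + 24)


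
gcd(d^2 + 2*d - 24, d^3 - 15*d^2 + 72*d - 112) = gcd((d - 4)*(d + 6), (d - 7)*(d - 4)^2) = d - 4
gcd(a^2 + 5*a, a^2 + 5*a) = a^2 + 5*a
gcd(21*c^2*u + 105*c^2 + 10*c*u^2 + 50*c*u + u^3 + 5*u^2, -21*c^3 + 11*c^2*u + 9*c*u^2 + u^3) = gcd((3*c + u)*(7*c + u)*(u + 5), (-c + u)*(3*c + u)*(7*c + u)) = 21*c^2 + 10*c*u + u^2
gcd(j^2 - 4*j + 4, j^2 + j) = 1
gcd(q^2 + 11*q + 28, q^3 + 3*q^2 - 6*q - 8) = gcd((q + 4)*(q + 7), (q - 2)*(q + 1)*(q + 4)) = q + 4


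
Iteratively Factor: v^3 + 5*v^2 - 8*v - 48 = (v + 4)*(v^2 + v - 12) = (v - 3)*(v + 4)*(v + 4)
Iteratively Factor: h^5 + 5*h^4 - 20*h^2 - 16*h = (h + 2)*(h^4 + 3*h^3 - 6*h^2 - 8*h) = h*(h + 2)*(h^3 + 3*h^2 - 6*h - 8) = h*(h + 1)*(h + 2)*(h^2 + 2*h - 8) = h*(h + 1)*(h + 2)*(h + 4)*(h - 2)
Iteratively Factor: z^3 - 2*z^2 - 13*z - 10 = (z - 5)*(z^2 + 3*z + 2) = (z - 5)*(z + 2)*(z + 1)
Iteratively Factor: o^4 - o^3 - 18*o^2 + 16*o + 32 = (o - 2)*(o^3 + o^2 - 16*o - 16) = (o - 2)*(o + 4)*(o^2 - 3*o - 4) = (o - 2)*(o + 1)*(o + 4)*(o - 4)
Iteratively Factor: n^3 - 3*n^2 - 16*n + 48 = (n - 4)*(n^2 + n - 12) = (n - 4)*(n + 4)*(n - 3)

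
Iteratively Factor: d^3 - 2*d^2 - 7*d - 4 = (d + 1)*(d^2 - 3*d - 4) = (d - 4)*(d + 1)*(d + 1)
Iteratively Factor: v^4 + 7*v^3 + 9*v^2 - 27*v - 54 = (v + 3)*(v^3 + 4*v^2 - 3*v - 18) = (v + 3)^2*(v^2 + v - 6) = (v + 3)^3*(v - 2)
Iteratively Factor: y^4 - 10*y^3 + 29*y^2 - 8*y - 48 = (y - 4)*(y^3 - 6*y^2 + 5*y + 12) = (y - 4)*(y - 3)*(y^2 - 3*y - 4) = (y - 4)*(y - 3)*(y + 1)*(y - 4)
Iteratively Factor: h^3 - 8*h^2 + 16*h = (h)*(h^2 - 8*h + 16) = h*(h - 4)*(h - 4)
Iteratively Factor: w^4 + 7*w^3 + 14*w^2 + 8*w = (w)*(w^3 + 7*w^2 + 14*w + 8) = w*(w + 1)*(w^2 + 6*w + 8) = w*(w + 1)*(w + 2)*(w + 4)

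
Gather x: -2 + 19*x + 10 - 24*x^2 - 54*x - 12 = -24*x^2 - 35*x - 4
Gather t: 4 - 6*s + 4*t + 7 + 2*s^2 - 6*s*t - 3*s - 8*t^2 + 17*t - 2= 2*s^2 - 9*s - 8*t^2 + t*(21 - 6*s) + 9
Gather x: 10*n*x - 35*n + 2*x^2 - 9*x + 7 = -35*n + 2*x^2 + x*(10*n - 9) + 7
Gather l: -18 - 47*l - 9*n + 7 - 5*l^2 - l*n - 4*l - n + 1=-5*l^2 + l*(-n - 51) - 10*n - 10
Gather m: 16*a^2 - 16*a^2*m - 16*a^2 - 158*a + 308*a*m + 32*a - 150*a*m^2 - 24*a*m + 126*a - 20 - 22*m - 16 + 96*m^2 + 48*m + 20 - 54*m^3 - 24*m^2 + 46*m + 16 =-54*m^3 + m^2*(72 - 150*a) + m*(-16*a^2 + 284*a + 72)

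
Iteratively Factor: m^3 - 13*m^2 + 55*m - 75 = (m - 3)*(m^2 - 10*m + 25) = (m - 5)*(m - 3)*(m - 5)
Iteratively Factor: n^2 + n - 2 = (n - 1)*(n + 2)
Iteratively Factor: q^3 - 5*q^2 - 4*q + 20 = (q + 2)*(q^2 - 7*q + 10) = (q - 5)*(q + 2)*(q - 2)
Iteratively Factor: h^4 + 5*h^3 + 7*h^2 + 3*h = (h + 1)*(h^3 + 4*h^2 + 3*h) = (h + 1)*(h + 3)*(h^2 + h) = (h + 1)^2*(h + 3)*(h)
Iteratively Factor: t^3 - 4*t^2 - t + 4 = (t - 4)*(t^2 - 1) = (t - 4)*(t - 1)*(t + 1)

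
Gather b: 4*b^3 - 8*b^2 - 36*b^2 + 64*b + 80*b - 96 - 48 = 4*b^3 - 44*b^2 + 144*b - 144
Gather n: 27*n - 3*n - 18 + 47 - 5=24*n + 24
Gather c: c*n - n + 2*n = c*n + n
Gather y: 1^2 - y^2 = 1 - y^2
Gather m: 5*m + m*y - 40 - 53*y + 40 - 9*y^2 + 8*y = m*(y + 5) - 9*y^2 - 45*y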